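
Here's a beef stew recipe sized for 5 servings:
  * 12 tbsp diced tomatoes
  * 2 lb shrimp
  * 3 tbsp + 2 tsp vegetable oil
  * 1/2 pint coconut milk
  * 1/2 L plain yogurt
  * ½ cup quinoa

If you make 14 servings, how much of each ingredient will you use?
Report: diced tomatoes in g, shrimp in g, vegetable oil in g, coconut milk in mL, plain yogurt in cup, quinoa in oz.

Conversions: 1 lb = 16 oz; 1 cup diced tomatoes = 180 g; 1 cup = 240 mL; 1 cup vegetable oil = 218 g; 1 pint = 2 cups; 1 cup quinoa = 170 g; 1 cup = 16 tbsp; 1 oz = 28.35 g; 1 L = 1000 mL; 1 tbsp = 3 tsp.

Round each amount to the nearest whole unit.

Scaling factor: 14/5 = 2.8.
diced tomatoes: 12 tbsp × 14/5 ÷ 16 tbsp/cup × 180 g/cup = 378 g
shrimp: 2 lb × 14/5 × 16 oz/lb × 28.35 g/oz ≈ 2540 g
vegetable oil: (3 tbsp + 2 tsp = 11/3 tbsp) × 14/5 ÷ 16 tbsp/cup × 218 g/cup ≈ 140 g
coconut milk: 0.5 pint × 14/5 × 2 cup/pint × 240 mL/cup = 672 mL
plain yogurt: 0.5 L × 14/5 × 1000 mL/L ÷ 240 mL/cup ≈ 6 cup
quinoa: 0.5 cup × 14/5 × 170 g/cup ÷ 28.35 g/oz ≈ 8 oz

diced tomatoes: 378 g; shrimp: 2540 g; vegetable oil: 140 g; coconut milk: 672 mL; plain yogurt: 6 cup; quinoa: 8 oz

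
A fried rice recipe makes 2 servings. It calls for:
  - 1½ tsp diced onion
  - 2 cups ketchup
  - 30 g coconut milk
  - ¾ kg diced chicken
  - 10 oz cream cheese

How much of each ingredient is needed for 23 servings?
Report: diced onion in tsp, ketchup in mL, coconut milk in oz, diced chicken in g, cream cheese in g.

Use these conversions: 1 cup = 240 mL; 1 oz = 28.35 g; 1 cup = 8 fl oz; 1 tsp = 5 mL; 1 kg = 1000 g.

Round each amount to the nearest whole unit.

Scaling factor: 23/2 = 11.5.
diced onion: 1.5 tsp × 23/2 ≈ 17 tsp
ketchup: 2 cup × 23/2 × 240 mL/cup = 5520 mL
coconut milk: 30 g × 23/2 ÷ 28.35 g/oz ≈ 12 oz
diced chicken: 0.75 kg × 23/2 × 1000 g/kg = 8625 g
cream cheese: 10 oz × 23/2 × 28.35 g/oz ≈ 3260 g

diced onion: 17 tsp; ketchup: 5520 mL; coconut milk: 12 oz; diced chicken: 8625 g; cream cheese: 3260 g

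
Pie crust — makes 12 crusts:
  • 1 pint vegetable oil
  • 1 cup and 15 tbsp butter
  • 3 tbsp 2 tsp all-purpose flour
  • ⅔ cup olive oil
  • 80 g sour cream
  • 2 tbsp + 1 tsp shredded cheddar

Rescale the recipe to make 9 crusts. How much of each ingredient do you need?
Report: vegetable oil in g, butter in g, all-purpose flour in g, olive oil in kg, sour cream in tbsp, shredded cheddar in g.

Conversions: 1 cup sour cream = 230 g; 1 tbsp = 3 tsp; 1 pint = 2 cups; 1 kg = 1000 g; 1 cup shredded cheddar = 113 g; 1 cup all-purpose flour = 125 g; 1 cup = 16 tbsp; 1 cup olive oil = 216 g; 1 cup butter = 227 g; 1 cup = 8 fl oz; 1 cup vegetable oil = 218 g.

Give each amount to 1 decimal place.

Scaling factor: 9/12 = 3/4 = 0.75.
vegetable oil: 1 pint × 3/4 × 2 cup/pint × 218 g/cup = 327.0 g
butter: (1 cup + 15 tbsp = 1.9375 cup) × 3/4 × 227 g/cup ≈ 329.9 g
all-purpose flour: (3 tbsp + 2 tsp = 11/3 tbsp) × 3/4 ÷ 16 tbsp/cup × 125 g/cup ≈ 21.5 g
olive oil: 2/3 cup × 3/4 × 216 g/cup ÷ 1000 g/kg ≈ 0.1 kg
sour cream: 80 g × 3/4 ÷ 230 g/cup × 16 tbsp/cup ≈ 4.2 tbsp
shredded cheddar: (2 tbsp + 1 tsp = 7/3 tbsp) × 3/4 ÷ 16 tbsp/cup × 113 g/cup ≈ 12.4 g

vegetable oil: 327.0 g; butter: 329.9 g; all-purpose flour: 21.5 g; olive oil: 0.1 kg; sour cream: 4.2 tbsp; shredded cheddar: 12.4 g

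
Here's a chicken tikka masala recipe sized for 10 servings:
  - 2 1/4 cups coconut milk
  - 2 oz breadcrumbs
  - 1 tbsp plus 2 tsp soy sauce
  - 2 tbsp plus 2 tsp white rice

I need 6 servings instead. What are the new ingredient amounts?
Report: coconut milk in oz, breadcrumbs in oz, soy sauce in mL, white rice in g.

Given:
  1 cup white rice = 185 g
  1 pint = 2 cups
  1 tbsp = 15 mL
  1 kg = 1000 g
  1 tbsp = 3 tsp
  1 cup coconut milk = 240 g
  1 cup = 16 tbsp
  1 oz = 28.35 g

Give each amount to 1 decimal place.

Scaling factor: 6/10 = 3/5 = 0.6.
coconut milk: 2.25 cup × 3/5 × 240 g/cup ÷ 28.35 g/oz ≈ 11.4 oz
breadcrumbs: 2 oz × 3/5 = 1.2 oz
soy sauce: (1 tbsp + 2 tsp = 5/3 tbsp) × 3/5 × 15 mL/tbsp = 15.0 mL
white rice: (2 tbsp + 2 tsp = 8/3 tbsp) × 3/5 ÷ 16 tbsp/cup × 185 g/cup = 18.5 g

coconut milk: 11.4 oz; breadcrumbs: 1.2 oz; soy sauce: 15.0 mL; white rice: 18.5 g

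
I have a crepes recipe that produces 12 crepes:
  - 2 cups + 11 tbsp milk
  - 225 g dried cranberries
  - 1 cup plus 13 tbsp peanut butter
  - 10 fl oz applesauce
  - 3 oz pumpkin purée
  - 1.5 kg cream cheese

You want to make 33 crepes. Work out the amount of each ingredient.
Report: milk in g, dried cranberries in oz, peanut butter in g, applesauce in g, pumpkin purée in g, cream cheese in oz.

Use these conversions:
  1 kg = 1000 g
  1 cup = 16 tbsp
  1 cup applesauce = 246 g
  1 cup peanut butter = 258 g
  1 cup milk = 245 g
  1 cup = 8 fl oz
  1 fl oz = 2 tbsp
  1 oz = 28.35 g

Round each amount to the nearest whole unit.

milk: 1811 g; dried cranberries: 22 oz; peanut butter: 1286 g; applesauce: 846 g; pumpkin purée: 234 g; cream cheese: 146 oz

Scaling factor: 33/12 = 11/4 = 2.75.
milk: (2 cup + 11 tbsp = 2.6875 cup) × 11/4 × 245 g/cup ≈ 1811 g
dried cranberries: 225 g × 11/4 ÷ 28.35 g/oz ≈ 22 oz
peanut butter: (1 cup + 13 tbsp = 1.8125 cup) × 11/4 × 258 g/cup ≈ 1286 g
applesauce: 10 fl oz × 11/4 ÷ 8 fl oz/cup × 246 g/cup ≈ 846 g
pumpkin purée: 3 oz × 11/4 × 28.35 g/oz ≈ 234 g
cream cheese: 1.5 kg × 11/4 × 1000 g/kg ÷ 28.35 g/oz ≈ 146 oz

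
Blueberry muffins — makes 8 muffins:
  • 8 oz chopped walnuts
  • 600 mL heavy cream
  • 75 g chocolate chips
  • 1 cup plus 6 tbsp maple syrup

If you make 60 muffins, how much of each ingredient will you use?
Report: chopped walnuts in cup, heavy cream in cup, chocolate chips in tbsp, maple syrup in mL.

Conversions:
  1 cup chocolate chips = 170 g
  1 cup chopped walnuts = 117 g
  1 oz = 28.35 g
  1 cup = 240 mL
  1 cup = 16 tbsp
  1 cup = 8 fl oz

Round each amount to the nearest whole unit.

Scaling factor: 60/8 = 15/2 = 7.5.
chopped walnuts: 8 oz × 15/2 × 28.35 g/oz ÷ 117 g/cup ≈ 15 cup
heavy cream: 600 mL × 15/2 ÷ 240 mL/cup ≈ 19 cup
chocolate chips: 75 g × 15/2 ÷ 170 g/cup × 16 tbsp/cup ≈ 53 tbsp
maple syrup: (1 cup + 6 tbsp = 1.375 cup) × 15/2 × 240 mL/cup = 2475 mL

chopped walnuts: 15 cup; heavy cream: 19 cup; chocolate chips: 53 tbsp; maple syrup: 2475 mL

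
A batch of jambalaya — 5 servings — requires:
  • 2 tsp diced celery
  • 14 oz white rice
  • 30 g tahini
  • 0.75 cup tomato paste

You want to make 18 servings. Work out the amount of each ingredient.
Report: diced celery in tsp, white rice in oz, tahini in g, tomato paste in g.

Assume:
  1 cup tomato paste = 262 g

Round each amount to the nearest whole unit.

diced celery: 7 tsp; white rice: 50 oz; tahini: 108 g; tomato paste: 707 g

Scaling factor: 18/5 = 3.6.
diced celery: 2 tsp × 18/5 ≈ 7 tsp
white rice: 14 oz × 18/5 ≈ 50 oz
tahini: 30 g × 18/5 = 108 g
tomato paste: 0.75 cup × 18/5 × 262 g/cup ≈ 707 g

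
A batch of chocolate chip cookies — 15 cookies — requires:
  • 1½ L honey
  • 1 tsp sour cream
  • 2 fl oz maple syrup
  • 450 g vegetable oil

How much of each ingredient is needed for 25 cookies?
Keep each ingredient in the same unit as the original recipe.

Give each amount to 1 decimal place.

Scaling factor: 25/15 = 5/3.
honey: 1.5 L × 5/3 = 2.5 L
sour cream: 1 tsp × 5/3 ≈ 1.7 tsp
maple syrup: 2 fl oz × 5/3 ≈ 3.3 fl oz
vegetable oil: 450 g × 5/3 = 750.0 g

honey: 2.5 L; sour cream: 1.7 tsp; maple syrup: 3.3 fl oz; vegetable oil: 750.0 g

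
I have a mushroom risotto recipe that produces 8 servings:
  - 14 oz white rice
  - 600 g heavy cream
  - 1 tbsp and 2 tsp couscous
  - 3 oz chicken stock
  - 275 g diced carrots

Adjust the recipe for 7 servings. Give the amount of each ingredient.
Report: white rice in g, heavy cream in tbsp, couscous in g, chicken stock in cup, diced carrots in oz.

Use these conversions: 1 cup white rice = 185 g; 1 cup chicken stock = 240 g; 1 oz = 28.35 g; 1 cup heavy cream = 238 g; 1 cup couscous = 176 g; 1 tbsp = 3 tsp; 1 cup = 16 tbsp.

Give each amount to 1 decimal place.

Scaling factor: 7/8 = 0.875.
white rice: 14 oz × 7/8 × 28.35 g/oz ≈ 347.3 g
heavy cream: 600 g × 7/8 ÷ 238 g/cup × 16 tbsp/cup ≈ 35.3 tbsp
couscous: (1 tbsp + 2 tsp = 5/3 tbsp) × 7/8 ÷ 16 tbsp/cup × 176 g/cup ≈ 16.0 g
chicken stock: 3 oz × 7/8 × 28.35 g/oz ÷ 240 g/cup ≈ 0.3 cup
diced carrots: 275 g × 7/8 ÷ 28.35 g/oz ≈ 8.5 oz

white rice: 347.3 g; heavy cream: 35.3 tbsp; couscous: 16.0 g; chicken stock: 0.3 cup; diced carrots: 8.5 oz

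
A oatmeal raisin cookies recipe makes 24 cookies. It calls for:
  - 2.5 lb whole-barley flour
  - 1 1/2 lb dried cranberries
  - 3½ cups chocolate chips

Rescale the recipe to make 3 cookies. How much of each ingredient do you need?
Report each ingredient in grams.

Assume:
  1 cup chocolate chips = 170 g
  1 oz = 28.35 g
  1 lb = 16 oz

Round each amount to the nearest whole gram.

whole-barley flour: 142 g; dried cranberries: 85 g; chocolate chips: 74 g

Scaling factor: 3/24 = 1/8 = 0.125.
whole-barley flour: 2.5 lb × 1/8 × 16 oz/lb × 28.35 g/oz ≈ 142 g
dried cranberries: 1.5 lb × 1/8 × 16 oz/lb × 28.35 g/oz ≈ 85 g
chocolate chips: 3.5 cup × 1/8 × 170 g/cup ≈ 74 g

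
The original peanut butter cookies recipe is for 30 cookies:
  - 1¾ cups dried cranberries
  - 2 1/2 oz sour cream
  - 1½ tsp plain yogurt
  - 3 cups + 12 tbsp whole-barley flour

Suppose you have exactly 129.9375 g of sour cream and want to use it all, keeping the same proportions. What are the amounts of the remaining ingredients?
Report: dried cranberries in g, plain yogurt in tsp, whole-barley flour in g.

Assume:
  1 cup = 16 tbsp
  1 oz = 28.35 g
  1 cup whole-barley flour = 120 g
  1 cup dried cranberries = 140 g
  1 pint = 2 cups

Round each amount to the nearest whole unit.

The original recipe has 70.875 g of sour cream, so the scaling factor is 129.9375 ÷ 70.875 = 11/6.
dried cranberries: 1.75 cup × 11/6 × 140 g/cup ≈ 449 g
plain yogurt: 1.5 tsp × 11/6 ≈ 3 tsp
whole-barley flour: (3 cup + 12 tbsp = 3.75 cup) × 11/6 × 120 g/cup = 825 g

dried cranberries: 449 g; plain yogurt: 3 tsp; whole-barley flour: 825 g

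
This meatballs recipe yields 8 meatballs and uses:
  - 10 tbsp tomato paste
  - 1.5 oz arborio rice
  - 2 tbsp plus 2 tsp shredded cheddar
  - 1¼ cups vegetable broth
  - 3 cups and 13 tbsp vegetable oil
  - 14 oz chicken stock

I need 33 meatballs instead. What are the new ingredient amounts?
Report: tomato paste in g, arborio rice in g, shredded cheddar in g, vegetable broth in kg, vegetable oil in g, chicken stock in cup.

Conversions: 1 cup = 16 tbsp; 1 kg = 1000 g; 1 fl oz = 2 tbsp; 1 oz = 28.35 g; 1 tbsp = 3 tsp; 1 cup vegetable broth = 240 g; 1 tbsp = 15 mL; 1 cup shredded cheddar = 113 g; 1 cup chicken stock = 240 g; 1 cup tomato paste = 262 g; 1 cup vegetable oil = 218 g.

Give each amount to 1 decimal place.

tomato paste: 675.5 g; arborio rice: 175.4 g; shredded cheddar: 77.7 g; vegetable broth: 1.2 kg; vegetable oil: 3428.4 g; chicken stock: 6.8 cup

Scaling factor: 33/8 = 4.125.
tomato paste: 10 tbsp × 33/8 ÷ 16 tbsp/cup × 262 g/cup ≈ 675.5 g
arborio rice: 1.5 oz × 33/8 × 28.35 g/oz ≈ 175.4 g
shredded cheddar: (2 tbsp + 2 tsp = 8/3 tbsp) × 33/8 ÷ 16 tbsp/cup × 113 g/cup ≈ 77.7 g
vegetable broth: 1.25 cup × 33/8 × 240 g/cup ÷ 1000 g/kg ≈ 1.2 kg
vegetable oil: (3 cup + 13 tbsp = 3.8125 cup) × 33/8 × 218 g/cup ≈ 3428.4 g
chicken stock: 14 oz × 33/8 × 28.35 g/oz ÷ 240 g/cup ≈ 6.8 cup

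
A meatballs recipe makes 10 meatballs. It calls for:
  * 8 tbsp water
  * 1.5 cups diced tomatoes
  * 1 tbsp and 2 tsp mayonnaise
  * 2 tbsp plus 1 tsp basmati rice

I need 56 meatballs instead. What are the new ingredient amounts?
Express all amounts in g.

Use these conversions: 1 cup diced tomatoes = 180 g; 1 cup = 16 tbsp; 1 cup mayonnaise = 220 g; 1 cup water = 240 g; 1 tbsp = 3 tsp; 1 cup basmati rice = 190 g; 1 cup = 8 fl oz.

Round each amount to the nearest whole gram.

Scaling factor: 56/10 = 28/5 = 5.6.
water: 8 tbsp × 28/5 ÷ 16 tbsp/cup × 240 g/cup = 672 g
diced tomatoes: 1.5 cup × 28/5 × 180 g/cup = 1512 g
mayonnaise: (1 tbsp + 2 tsp = 5/3 tbsp) × 28/5 ÷ 16 tbsp/cup × 220 g/cup ≈ 128 g
basmati rice: (2 tbsp + 1 tsp = 7/3 tbsp) × 28/5 ÷ 16 tbsp/cup × 190 g/cup ≈ 155 g

water: 672 g; diced tomatoes: 1512 g; mayonnaise: 128 g; basmati rice: 155 g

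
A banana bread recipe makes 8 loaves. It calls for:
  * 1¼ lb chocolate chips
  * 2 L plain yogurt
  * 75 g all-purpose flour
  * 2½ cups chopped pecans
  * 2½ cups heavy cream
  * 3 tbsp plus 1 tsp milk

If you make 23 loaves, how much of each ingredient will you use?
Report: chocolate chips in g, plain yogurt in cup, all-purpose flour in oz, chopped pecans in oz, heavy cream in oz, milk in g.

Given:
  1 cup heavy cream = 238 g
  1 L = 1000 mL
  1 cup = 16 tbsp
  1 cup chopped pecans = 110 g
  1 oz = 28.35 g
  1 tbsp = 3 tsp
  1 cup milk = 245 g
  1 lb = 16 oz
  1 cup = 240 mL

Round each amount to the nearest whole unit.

chocolate chips: 1630 g; plain yogurt: 24 cup; all-purpose flour: 8 oz; chopped pecans: 28 oz; heavy cream: 60 oz; milk: 147 g

Scaling factor: 23/8 = 2.875.
chocolate chips: 1.25 lb × 23/8 × 16 oz/lb × 28.35 g/oz ≈ 1630 g
plain yogurt: 2 L × 23/8 × 1000 mL/L ÷ 240 mL/cup ≈ 24 cup
all-purpose flour: 75 g × 23/8 ÷ 28.35 g/oz ≈ 8 oz
chopped pecans: 2.5 cup × 23/8 × 110 g/cup ÷ 28.35 g/oz ≈ 28 oz
heavy cream: 2.5 cup × 23/8 × 238 g/cup ÷ 28.35 g/oz ≈ 60 oz
milk: (3 tbsp + 1 tsp = 10/3 tbsp) × 23/8 ÷ 16 tbsp/cup × 245 g/cup ≈ 147 g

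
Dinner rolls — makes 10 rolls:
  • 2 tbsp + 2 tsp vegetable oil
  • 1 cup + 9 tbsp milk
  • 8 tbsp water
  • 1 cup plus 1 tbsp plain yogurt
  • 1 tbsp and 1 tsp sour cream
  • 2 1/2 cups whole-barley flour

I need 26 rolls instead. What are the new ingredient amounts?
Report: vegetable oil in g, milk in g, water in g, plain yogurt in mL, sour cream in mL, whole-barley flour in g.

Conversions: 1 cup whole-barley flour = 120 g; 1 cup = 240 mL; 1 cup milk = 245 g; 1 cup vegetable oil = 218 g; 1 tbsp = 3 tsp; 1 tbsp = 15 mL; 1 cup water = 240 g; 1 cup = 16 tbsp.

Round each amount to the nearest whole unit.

Scaling factor: 26/10 = 13/5 = 2.6.
vegetable oil: (2 tbsp + 2 tsp = 8/3 tbsp) × 13/5 ÷ 16 tbsp/cup × 218 g/cup ≈ 94 g
milk: (1 cup + 9 tbsp = 1.5625 cup) × 13/5 × 245 g/cup ≈ 995 g
water: 8 tbsp × 13/5 ÷ 16 tbsp/cup × 240 g/cup = 312 g
plain yogurt: (1 cup + 1 tbsp = 1.0625 cup) × 13/5 × 240 mL/cup = 663 mL
sour cream: (1 tbsp + 1 tsp = 4/3 tbsp) × 13/5 × 15 mL/tbsp = 52 mL
whole-barley flour: 2.5 cup × 13/5 × 120 g/cup = 780 g

vegetable oil: 94 g; milk: 995 g; water: 312 g; plain yogurt: 663 mL; sour cream: 52 mL; whole-barley flour: 780 g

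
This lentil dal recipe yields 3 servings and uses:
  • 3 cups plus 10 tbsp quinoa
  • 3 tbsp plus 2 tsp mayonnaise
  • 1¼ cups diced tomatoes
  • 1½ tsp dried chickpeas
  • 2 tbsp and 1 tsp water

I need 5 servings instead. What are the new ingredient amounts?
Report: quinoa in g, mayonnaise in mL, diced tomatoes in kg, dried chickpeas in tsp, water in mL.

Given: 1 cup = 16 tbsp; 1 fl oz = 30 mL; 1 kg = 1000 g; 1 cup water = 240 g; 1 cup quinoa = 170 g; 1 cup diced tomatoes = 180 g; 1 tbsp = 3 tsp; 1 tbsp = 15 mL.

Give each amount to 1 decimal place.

Scaling factor: 5/3.
quinoa: (3 cup + 10 tbsp = 3.625 cup) × 5/3 × 170 g/cup ≈ 1027.1 g
mayonnaise: (3 tbsp + 2 tsp = 11/3 tbsp) × 5/3 × 15 mL/tbsp ≈ 91.7 mL
diced tomatoes: 1.25 cup × 5/3 × 180 g/cup ÷ 1000 g/kg ≈ 0.4 kg
dried chickpeas: 1.5 tsp × 5/3 = 2.5 tsp
water: (2 tbsp + 1 tsp = 7/3 tbsp) × 5/3 × 15 mL/tbsp ≈ 58.3 mL

quinoa: 1027.1 g; mayonnaise: 91.7 mL; diced tomatoes: 0.4 kg; dried chickpeas: 2.5 tsp; water: 58.3 mL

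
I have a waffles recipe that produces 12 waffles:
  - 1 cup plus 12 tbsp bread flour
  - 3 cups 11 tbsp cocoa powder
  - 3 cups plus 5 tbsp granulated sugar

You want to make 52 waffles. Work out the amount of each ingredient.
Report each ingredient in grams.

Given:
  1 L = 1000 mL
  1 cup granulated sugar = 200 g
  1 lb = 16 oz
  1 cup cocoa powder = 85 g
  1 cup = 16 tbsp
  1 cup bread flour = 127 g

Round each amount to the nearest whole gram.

Scaling factor: 52/12 = 13/3.
bread flour: (1 cup + 12 tbsp = 1.75 cup) × 13/3 × 127 g/cup ≈ 963 g
cocoa powder: (3 cup + 11 tbsp = 3.6875 cup) × 13/3 × 85 g/cup ≈ 1358 g
granulated sugar: (3 cup + 5 tbsp = 3.3125 cup) × 13/3 × 200 g/cup ≈ 2871 g

bread flour: 963 g; cocoa powder: 1358 g; granulated sugar: 2871 g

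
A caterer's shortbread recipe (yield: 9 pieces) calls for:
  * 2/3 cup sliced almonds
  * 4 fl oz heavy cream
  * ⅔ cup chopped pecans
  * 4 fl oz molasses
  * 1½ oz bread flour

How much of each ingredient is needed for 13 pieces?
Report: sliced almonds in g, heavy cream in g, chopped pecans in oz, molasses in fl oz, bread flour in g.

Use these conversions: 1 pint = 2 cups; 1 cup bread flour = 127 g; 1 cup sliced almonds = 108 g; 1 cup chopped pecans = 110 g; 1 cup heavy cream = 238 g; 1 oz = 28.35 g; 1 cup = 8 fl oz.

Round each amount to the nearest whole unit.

Scaling factor: 13/9.
sliced almonds: 2/3 cup × 13/9 × 108 g/cup = 104 g
heavy cream: 4 fl oz × 13/9 ÷ 8 fl oz/cup × 238 g/cup ≈ 172 g
chopped pecans: 2/3 cup × 13/9 × 110 g/cup ÷ 28.35 g/oz ≈ 4 oz
molasses: 4 fl oz × 13/9 ≈ 6 fl oz
bread flour: 1.5 oz × 13/9 × 28.35 g/oz ≈ 61 g

sliced almonds: 104 g; heavy cream: 172 g; chopped pecans: 4 oz; molasses: 6 fl oz; bread flour: 61 g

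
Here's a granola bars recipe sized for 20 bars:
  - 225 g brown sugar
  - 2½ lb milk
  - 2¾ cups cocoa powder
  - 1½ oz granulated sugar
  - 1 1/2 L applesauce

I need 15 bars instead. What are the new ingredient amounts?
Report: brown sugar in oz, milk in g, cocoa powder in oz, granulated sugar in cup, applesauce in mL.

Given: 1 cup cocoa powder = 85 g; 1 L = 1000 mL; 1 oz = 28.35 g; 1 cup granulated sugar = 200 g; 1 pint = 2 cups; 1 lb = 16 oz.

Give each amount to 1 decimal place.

brown sugar: 6.0 oz; milk: 850.5 g; cocoa powder: 6.2 oz; granulated sugar: 0.2 cup; applesauce: 1125.0 mL

Scaling factor: 15/20 = 3/4 = 0.75.
brown sugar: 225 g × 3/4 ÷ 28.35 g/oz ≈ 6.0 oz
milk: 2.5 lb × 3/4 × 16 oz/lb × 28.35 g/oz = 850.5 g
cocoa powder: 2.75 cup × 3/4 × 85 g/cup ÷ 28.35 g/oz ≈ 6.2 oz
granulated sugar: 1.5 oz × 3/4 × 28.35 g/oz ÷ 200 g/cup ≈ 0.2 cup
applesauce: 1.5 L × 3/4 × 1000 mL/L = 1125.0 mL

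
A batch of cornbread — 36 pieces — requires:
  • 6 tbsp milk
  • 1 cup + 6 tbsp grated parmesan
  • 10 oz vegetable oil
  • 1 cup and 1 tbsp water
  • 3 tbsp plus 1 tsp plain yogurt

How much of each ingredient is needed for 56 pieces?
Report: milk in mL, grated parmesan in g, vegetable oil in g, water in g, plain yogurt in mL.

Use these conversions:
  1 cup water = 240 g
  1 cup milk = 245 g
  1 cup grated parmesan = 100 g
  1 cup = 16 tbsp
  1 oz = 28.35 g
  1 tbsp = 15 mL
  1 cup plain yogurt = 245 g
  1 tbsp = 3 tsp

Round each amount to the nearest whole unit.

milk: 140 mL; grated parmesan: 214 g; vegetable oil: 441 g; water: 397 g; plain yogurt: 78 mL

Scaling factor: 56/36 = 14/9.
milk: 6 tbsp × 14/9 × 15 mL/tbsp = 140 mL
grated parmesan: (1 cup + 6 tbsp = 1.375 cup) × 14/9 × 100 g/cup ≈ 214 g
vegetable oil: 10 oz × 14/9 × 28.35 g/oz = 441 g
water: (1 cup + 1 tbsp = 1.0625 cup) × 14/9 × 240 g/cup ≈ 397 g
plain yogurt: (3 tbsp + 1 tsp = 10/3 tbsp) × 14/9 × 15 mL/tbsp ≈ 78 mL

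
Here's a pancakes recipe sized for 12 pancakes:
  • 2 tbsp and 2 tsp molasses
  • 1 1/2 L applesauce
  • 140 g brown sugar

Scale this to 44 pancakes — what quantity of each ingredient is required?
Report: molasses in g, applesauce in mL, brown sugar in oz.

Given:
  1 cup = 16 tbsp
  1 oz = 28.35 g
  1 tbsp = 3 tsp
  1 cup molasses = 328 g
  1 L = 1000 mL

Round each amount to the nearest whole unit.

Scaling factor: 44/12 = 11/3.
molasses: (2 tbsp + 2 tsp = 8/3 tbsp) × 11/3 ÷ 16 tbsp/cup × 328 g/cup ≈ 200 g
applesauce: 1.5 L × 11/3 × 1000 mL/L = 5500 mL
brown sugar: 140 g × 11/3 ÷ 28.35 g/oz ≈ 18 oz

molasses: 200 g; applesauce: 5500 mL; brown sugar: 18 oz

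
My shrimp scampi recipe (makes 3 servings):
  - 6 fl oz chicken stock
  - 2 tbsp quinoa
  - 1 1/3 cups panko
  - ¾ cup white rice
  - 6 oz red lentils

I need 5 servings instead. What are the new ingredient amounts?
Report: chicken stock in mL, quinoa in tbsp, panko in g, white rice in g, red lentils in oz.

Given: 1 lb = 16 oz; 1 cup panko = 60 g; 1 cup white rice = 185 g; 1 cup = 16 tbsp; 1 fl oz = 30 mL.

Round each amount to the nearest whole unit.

Scaling factor: 5/3.
chicken stock: 6 fl oz × 5/3 × 30 mL/fl oz = 300 mL
quinoa: 2 tbsp × 5/3 ≈ 3 tbsp
panko: 4/3 cup × 5/3 × 60 g/cup ≈ 133 g
white rice: 0.75 cup × 5/3 × 185 g/cup ≈ 231 g
red lentils: 6 oz × 5/3 = 10 oz

chicken stock: 300 mL; quinoa: 3 tbsp; panko: 133 g; white rice: 231 g; red lentils: 10 oz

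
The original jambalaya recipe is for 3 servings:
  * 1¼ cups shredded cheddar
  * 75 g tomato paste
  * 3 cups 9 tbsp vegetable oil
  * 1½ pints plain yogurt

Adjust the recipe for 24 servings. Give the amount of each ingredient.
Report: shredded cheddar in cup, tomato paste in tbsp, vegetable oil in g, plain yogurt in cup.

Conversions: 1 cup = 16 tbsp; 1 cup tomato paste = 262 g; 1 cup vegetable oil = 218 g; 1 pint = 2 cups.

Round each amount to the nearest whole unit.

Scaling factor: 24/3 = 8.
shredded cheddar: 1.25 cup × 8 = 10 cup
tomato paste: 75 g × 8 ÷ 262 g/cup × 16 tbsp/cup ≈ 37 tbsp
vegetable oil: (3 cup + 9 tbsp = 3.5625 cup) × 8 × 218 g/cup = 6213 g
plain yogurt: 1.5 pint × 8 × 2 cup/pint = 24 cup

shredded cheddar: 10 cup; tomato paste: 37 tbsp; vegetable oil: 6213 g; plain yogurt: 24 cup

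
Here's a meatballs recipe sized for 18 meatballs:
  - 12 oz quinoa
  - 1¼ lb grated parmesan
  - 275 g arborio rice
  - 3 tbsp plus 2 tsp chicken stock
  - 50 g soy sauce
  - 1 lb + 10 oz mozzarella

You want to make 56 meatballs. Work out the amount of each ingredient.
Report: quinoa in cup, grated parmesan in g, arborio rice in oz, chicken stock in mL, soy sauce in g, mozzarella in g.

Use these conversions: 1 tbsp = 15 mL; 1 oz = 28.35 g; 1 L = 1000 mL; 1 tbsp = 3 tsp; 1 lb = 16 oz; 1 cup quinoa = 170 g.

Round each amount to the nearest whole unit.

quinoa: 6 cup; grated parmesan: 1764 g; arborio rice: 30 oz; chicken stock: 171 mL; soy sauce: 156 g; mozzarella: 2293 g

Scaling factor: 56/18 = 28/9.
quinoa: 12 oz × 28/9 × 28.35 g/oz ÷ 170 g/cup ≈ 6 cup
grated parmesan: 1.25 lb × 28/9 × 16 oz/lb × 28.35 g/oz = 1764 g
arborio rice: 275 g × 28/9 ÷ 28.35 g/oz ≈ 30 oz
chicken stock: (3 tbsp + 2 tsp = 11/3 tbsp) × 28/9 × 15 mL/tbsp ≈ 171 mL
soy sauce: 50 g × 28/9 ≈ 156 g
mozzarella: (1 lb + 10 oz = 1.625 lb) × 28/9 × 16 oz/lb × 28.35 g/oz ≈ 2293 g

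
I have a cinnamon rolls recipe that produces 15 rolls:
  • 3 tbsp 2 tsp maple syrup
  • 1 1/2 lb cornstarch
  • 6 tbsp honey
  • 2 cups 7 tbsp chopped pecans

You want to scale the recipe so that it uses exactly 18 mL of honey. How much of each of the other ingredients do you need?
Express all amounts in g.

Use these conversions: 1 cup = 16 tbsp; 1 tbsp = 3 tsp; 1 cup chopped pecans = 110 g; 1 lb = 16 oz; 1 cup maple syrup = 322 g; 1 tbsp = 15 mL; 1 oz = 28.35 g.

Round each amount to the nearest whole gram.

The original recipe has 90 mL of honey, so the scaling factor is 18 ÷ 90 = 1/5 = 0.2.
maple syrup: (3 tbsp + 2 tsp = 11/3 tbsp) × 1/5 ÷ 16 tbsp/cup × 322 g/cup ≈ 15 g
cornstarch: 1.5 lb × 1/5 × 16 oz/lb × 28.35 g/oz ≈ 136 g
chopped pecans: (2 cup + 7 tbsp = 2.4375 cup) × 1/5 × 110 g/cup ≈ 54 g

maple syrup: 15 g; cornstarch: 136 g; chopped pecans: 54 g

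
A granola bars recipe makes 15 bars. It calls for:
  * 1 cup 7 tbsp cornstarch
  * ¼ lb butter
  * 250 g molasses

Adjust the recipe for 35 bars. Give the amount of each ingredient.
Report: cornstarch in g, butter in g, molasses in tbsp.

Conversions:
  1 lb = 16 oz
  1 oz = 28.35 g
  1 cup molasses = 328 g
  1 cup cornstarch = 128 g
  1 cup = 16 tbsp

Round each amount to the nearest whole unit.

cornstarch: 429 g; butter: 265 g; molasses: 28 tbsp

Scaling factor: 35/15 = 7/3.
cornstarch: (1 cup + 7 tbsp = 1.4375 cup) × 7/3 × 128 g/cup ≈ 429 g
butter: 0.25 lb × 7/3 × 16 oz/lb × 28.35 g/oz ≈ 265 g
molasses: 250 g × 7/3 ÷ 328 g/cup × 16 tbsp/cup ≈ 28 tbsp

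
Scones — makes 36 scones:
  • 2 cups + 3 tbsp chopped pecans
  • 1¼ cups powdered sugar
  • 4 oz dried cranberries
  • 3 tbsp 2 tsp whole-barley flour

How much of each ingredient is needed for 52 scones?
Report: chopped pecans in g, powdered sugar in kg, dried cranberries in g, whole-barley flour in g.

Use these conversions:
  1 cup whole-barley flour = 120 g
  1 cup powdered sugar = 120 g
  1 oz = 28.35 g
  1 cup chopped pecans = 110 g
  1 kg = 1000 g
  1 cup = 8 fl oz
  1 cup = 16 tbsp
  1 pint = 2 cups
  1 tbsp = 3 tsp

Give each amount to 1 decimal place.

Scaling factor: 52/36 = 13/9.
chopped pecans: (2 cup + 3 tbsp = 2.1875 cup) × 13/9 × 110 g/cup ≈ 347.6 g
powdered sugar: 1.25 cup × 13/9 × 120 g/cup ÷ 1000 g/kg ≈ 0.2 kg
dried cranberries: 4 oz × 13/9 × 28.35 g/oz = 163.8 g
whole-barley flour: (3 tbsp + 2 tsp = 11/3 tbsp) × 13/9 ÷ 16 tbsp/cup × 120 g/cup ≈ 39.7 g

chopped pecans: 347.6 g; powdered sugar: 0.2 kg; dried cranberries: 163.8 g; whole-barley flour: 39.7 g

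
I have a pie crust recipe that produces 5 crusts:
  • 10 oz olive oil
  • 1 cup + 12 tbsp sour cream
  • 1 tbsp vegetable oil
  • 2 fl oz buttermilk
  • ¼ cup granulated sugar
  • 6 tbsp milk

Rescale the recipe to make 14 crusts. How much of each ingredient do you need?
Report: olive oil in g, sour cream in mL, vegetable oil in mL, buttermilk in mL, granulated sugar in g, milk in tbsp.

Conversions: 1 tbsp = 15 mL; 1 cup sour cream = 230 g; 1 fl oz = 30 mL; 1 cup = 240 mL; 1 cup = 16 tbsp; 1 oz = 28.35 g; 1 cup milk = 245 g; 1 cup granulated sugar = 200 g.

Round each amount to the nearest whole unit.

olive oil: 794 g; sour cream: 1176 mL; vegetable oil: 42 mL; buttermilk: 168 mL; granulated sugar: 140 g; milk: 17 tbsp

Scaling factor: 14/5 = 2.8.
olive oil: 10 oz × 14/5 × 28.35 g/oz ≈ 794 g
sour cream: (1 cup + 12 tbsp = 1.75 cup) × 14/5 × 240 mL/cup = 1176 mL
vegetable oil: 1 tbsp × 14/5 × 15 mL/tbsp = 42 mL
buttermilk: 2 fl oz × 14/5 × 30 mL/fl oz = 168 mL
granulated sugar: 0.25 cup × 14/5 × 200 g/cup = 140 g
milk: 6 tbsp × 14/5 ≈ 17 tbsp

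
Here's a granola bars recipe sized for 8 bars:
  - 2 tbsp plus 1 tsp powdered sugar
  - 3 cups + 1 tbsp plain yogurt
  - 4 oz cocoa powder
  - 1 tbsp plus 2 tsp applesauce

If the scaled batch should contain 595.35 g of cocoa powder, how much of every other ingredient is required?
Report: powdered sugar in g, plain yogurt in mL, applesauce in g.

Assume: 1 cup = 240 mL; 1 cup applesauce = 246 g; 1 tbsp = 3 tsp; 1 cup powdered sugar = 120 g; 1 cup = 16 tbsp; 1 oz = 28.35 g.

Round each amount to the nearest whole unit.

The original recipe has 113.4 g of cocoa powder, so the scaling factor is 595.35 ÷ 113.4 = 21/4 = 5.25.
powdered sugar: (2 tbsp + 1 tsp = 7/3 tbsp) × 21/4 ÷ 16 tbsp/cup × 120 g/cup ≈ 92 g
plain yogurt: (3 cup + 1 tbsp = 3.0625 cup) × 21/4 × 240 mL/cup ≈ 3859 mL
applesauce: (1 tbsp + 2 tsp = 5/3 tbsp) × 21/4 ÷ 16 tbsp/cup × 246 g/cup ≈ 135 g

powdered sugar: 92 g; plain yogurt: 3859 mL; applesauce: 135 g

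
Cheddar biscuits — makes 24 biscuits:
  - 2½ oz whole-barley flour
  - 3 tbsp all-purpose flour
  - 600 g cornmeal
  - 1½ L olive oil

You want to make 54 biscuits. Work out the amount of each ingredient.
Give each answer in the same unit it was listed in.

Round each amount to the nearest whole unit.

Scaling factor: 54/24 = 9/4 = 2.25.
whole-barley flour: 2.5 oz × 9/4 ≈ 6 oz
all-purpose flour: 3 tbsp × 9/4 ≈ 7 tbsp
cornmeal: 600 g × 9/4 = 1350 g
olive oil: 1.5 L × 9/4 ≈ 3 L

whole-barley flour: 6 oz; all-purpose flour: 7 tbsp; cornmeal: 1350 g; olive oil: 3 L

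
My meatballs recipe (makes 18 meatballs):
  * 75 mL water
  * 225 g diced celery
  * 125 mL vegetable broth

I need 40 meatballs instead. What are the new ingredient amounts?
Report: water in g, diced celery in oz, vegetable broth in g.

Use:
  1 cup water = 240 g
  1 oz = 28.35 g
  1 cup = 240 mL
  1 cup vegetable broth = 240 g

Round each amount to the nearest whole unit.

Scaling factor: 40/18 = 20/9.
water: 75 mL × 20/9 ÷ 240 mL/cup × 240 g/cup ≈ 167 g
diced celery: 225 g × 20/9 ÷ 28.35 g/oz ≈ 18 oz
vegetable broth: 125 mL × 20/9 ÷ 240 mL/cup × 240 g/cup ≈ 278 g

water: 167 g; diced celery: 18 oz; vegetable broth: 278 g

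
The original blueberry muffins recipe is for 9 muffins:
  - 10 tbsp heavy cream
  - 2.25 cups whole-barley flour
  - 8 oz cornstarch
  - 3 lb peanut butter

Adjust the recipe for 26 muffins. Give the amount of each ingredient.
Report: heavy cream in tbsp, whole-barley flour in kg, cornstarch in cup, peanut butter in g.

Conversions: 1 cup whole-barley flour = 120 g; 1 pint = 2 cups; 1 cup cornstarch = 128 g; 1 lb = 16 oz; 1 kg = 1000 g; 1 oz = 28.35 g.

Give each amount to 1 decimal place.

heavy cream: 28.9 tbsp; whole-barley flour: 0.8 kg; cornstarch: 5.1 cup; peanut butter: 3931.2 g

Scaling factor: 26/9.
heavy cream: 10 tbsp × 26/9 ≈ 28.9 tbsp
whole-barley flour: 2.25 cup × 26/9 × 120 g/cup ÷ 1000 g/kg ≈ 0.8 kg
cornstarch: 8 oz × 26/9 × 28.35 g/oz ÷ 128 g/cup ≈ 5.1 cup
peanut butter: 3 lb × 26/9 × 16 oz/lb × 28.35 g/oz = 3931.2 g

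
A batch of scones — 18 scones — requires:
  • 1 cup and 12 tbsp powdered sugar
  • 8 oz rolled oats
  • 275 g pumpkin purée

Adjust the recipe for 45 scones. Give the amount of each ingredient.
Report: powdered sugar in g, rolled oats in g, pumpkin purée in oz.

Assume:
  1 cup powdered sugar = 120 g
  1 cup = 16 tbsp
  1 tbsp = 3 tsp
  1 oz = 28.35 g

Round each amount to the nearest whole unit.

Scaling factor: 45/18 = 5/2 = 2.5.
powdered sugar: (1 cup + 12 tbsp = 1.75 cup) × 5/2 × 120 g/cup = 525 g
rolled oats: 8 oz × 5/2 × 28.35 g/oz = 567 g
pumpkin purée: 275 g × 5/2 ÷ 28.35 g/oz ≈ 24 oz

powdered sugar: 525 g; rolled oats: 567 g; pumpkin purée: 24 oz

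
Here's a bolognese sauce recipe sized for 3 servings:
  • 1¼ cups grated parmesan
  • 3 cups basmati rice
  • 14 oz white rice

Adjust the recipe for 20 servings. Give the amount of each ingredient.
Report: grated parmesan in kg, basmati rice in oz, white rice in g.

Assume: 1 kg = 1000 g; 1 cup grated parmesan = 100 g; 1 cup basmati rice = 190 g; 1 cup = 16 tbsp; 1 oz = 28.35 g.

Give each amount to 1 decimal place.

grated parmesan: 0.8 kg; basmati rice: 134.0 oz; white rice: 2646.0 g

Scaling factor: 20/3.
grated parmesan: 1.25 cup × 20/3 × 100 g/cup ÷ 1000 g/kg ≈ 0.8 kg
basmati rice: 3 cup × 20/3 × 190 g/cup ÷ 28.35 g/oz ≈ 134.0 oz
white rice: 14 oz × 20/3 × 28.35 g/oz = 2646.0 g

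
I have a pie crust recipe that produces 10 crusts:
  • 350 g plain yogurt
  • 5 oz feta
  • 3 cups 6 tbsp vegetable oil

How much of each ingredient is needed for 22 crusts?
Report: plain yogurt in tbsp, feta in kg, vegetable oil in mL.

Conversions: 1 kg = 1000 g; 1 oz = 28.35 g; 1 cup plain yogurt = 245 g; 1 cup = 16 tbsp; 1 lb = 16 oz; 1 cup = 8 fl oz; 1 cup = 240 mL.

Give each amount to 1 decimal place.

plain yogurt: 50.3 tbsp; feta: 0.3 kg; vegetable oil: 1782.0 mL

Scaling factor: 22/10 = 11/5 = 2.2.
plain yogurt: 350 g × 11/5 ÷ 245 g/cup × 16 tbsp/cup ≈ 50.3 tbsp
feta: 5 oz × 11/5 × 28.35 g/oz ÷ 1000 g/kg ≈ 0.3 kg
vegetable oil: (3 cup + 6 tbsp = 3.375 cup) × 11/5 × 240 mL/cup = 1782.0 mL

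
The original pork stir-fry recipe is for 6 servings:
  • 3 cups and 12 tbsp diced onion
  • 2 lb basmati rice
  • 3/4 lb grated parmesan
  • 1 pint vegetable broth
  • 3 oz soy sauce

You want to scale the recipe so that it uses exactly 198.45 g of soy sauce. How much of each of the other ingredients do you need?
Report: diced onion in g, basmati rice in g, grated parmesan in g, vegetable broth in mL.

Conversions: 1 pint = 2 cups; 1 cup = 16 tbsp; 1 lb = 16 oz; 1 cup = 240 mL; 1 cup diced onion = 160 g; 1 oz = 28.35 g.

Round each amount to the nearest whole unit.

diced onion: 1400 g; basmati rice: 2117 g; grated parmesan: 794 g; vegetable broth: 1120 mL

The original recipe has 85.05 g of soy sauce, so the scaling factor is 198.45 ÷ 85.05 = 7/3.
diced onion: (3 cup + 12 tbsp = 3.75 cup) × 7/3 × 160 g/cup = 1400 g
basmati rice: 2 lb × 7/3 × 16 oz/lb × 28.35 g/oz ≈ 2117 g
grated parmesan: 0.75 lb × 7/3 × 16 oz/lb × 28.35 g/oz ≈ 794 g
vegetable broth: 1 pint × 7/3 × 2 cup/pint × 240 mL/cup = 1120 mL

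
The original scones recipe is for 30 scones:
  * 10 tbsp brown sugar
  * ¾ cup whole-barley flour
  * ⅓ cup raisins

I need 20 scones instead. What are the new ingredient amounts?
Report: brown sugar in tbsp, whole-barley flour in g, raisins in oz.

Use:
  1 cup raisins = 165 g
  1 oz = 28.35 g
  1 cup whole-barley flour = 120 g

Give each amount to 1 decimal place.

Scaling factor: 20/30 = 2/3.
brown sugar: 10 tbsp × 2/3 ≈ 6.7 tbsp
whole-barley flour: 0.75 cup × 2/3 × 120 g/cup = 60.0 g
raisins: 1/3 cup × 2/3 × 165 g/cup ÷ 28.35 g/oz ≈ 1.3 oz

brown sugar: 6.7 tbsp; whole-barley flour: 60.0 g; raisins: 1.3 oz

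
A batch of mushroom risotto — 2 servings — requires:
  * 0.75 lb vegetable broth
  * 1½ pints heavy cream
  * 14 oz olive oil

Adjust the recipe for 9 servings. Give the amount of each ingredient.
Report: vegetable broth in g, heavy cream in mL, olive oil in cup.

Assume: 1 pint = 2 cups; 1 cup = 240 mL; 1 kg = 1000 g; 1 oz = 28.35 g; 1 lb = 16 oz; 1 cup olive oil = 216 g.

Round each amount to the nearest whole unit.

Scaling factor: 9/2 = 4.5.
vegetable broth: 0.75 lb × 9/2 × 16 oz/lb × 28.35 g/oz ≈ 1531 g
heavy cream: 1.5 pint × 9/2 × 2 cup/pint × 240 mL/cup = 3240 mL
olive oil: 14 oz × 9/2 × 28.35 g/oz ÷ 216 g/cup ≈ 8 cup

vegetable broth: 1531 g; heavy cream: 3240 mL; olive oil: 8 cup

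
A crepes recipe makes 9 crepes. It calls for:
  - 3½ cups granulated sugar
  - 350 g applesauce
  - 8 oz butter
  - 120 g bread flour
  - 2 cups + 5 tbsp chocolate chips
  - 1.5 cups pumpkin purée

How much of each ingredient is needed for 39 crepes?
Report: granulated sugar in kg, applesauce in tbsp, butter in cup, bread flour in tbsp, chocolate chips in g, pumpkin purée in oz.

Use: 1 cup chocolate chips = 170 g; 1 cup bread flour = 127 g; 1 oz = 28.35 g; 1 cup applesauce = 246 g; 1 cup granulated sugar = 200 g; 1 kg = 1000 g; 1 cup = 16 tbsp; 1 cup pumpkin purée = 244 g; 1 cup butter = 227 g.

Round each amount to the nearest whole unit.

granulated sugar: 3 kg; applesauce: 99 tbsp; butter: 4 cup; bread flour: 66 tbsp; chocolate chips: 1704 g; pumpkin purée: 56 oz

Scaling factor: 39/9 = 13/3.
granulated sugar: 3.5 cup × 13/3 × 200 g/cup ÷ 1000 g/kg ≈ 3 kg
applesauce: 350 g × 13/3 ÷ 246 g/cup × 16 tbsp/cup ≈ 99 tbsp
butter: 8 oz × 13/3 × 28.35 g/oz ÷ 227 g/cup ≈ 4 cup
bread flour: 120 g × 13/3 ÷ 127 g/cup × 16 tbsp/cup ≈ 66 tbsp
chocolate chips: (2 cup + 5 tbsp = 2.3125 cup) × 13/3 × 170 g/cup ≈ 1704 g
pumpkin purée: 1.5 cup × 13/3 × 244 g/cup ÷ 28.35 g/oz ≈ 56 oz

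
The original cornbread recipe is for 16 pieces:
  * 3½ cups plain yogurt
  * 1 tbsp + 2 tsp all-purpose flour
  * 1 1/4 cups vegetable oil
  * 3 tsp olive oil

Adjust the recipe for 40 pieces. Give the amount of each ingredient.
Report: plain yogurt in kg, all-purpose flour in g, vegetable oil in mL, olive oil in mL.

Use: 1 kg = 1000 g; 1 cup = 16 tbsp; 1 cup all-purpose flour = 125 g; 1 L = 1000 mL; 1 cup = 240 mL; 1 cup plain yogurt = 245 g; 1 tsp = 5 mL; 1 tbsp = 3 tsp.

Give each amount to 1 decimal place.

Scaling factor: 40/16 = 5/2 = 2.5.
plain yogurt: 3.5 cup × 5/2 × 245 g/cup ÷ 1000 g/kg ≈ 2.1 kg
all-purpose flour: (1 tbsp + 2 tsp = 5/3 tbsp) × 5/2 ÷ 16 tbsp/cup × 125 g/cup ≈ 32.6 g
vegetable oil: 1.25 cup × 5/2 × 240 mL/cup = 750.0 mL
olive oil: 3 tsp × 5/2 × 5 mL/tsp = 37.5 mL

plain yogurt: 2.1 kg; all-purpose flour: 32.6 g; vegetable oil: 750.0 mL; olive oil: 37.5 mL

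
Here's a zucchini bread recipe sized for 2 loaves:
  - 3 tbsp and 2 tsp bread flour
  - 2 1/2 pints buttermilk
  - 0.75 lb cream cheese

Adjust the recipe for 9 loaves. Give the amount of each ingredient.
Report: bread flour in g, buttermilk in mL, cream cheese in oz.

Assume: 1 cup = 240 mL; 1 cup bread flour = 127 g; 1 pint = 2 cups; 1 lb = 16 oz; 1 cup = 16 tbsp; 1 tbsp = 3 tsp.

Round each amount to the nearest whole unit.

bread flour: 131 g; buttermilk: 5400 mL; cream cheese: 54 oz

Scaling factor: 9/2 = 4.5.
bread flour: (3 tbsp + 2 tsp = 11/3 tbsp) × 9/2 ÷ 16 tbsp/cup × 127 g/cup ≈ 131 g
buttermilk: 2.5 pint × 9/2 × 2 cup/pint × 240 mL/cup = 5400 mL
cream cheese: 0.75 lb × 9/2 × 16 oz/lb = 54 oz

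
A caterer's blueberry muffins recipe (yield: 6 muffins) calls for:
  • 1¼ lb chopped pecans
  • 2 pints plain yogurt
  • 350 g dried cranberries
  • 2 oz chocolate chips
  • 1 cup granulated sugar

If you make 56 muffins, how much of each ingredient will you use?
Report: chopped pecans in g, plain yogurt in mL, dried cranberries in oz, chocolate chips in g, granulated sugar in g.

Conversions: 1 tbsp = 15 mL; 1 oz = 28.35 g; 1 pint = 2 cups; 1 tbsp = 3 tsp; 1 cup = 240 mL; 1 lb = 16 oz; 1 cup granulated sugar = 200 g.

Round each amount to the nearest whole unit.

chopped pecans: 5292 g; plain yogurt: 8960 mL; dried cranberries: 115 oz; chocolate chips: 529 g; granulated sugar: 1867 g

Scaling factor: 56/6 = 28/3.
chopped pecans: 1.25 lb × 28/3 × 16 oz/lb × 28.35 g/oz = 5292 g
plain yogurt: 2 pint × 28/3 × 2 cup/pint × 240 mL/cup = 8960 mL
dried cranberries: 350 g × 28/3 ÷ 28.35 g/oz ≈ 115 oz
chocolate chips: 2 oz × 28/3 × 28.35 g/oz ≈ 529 g
granulated sugar: 1 cup × 28/3 × 200 g/cup ≈ 1867 g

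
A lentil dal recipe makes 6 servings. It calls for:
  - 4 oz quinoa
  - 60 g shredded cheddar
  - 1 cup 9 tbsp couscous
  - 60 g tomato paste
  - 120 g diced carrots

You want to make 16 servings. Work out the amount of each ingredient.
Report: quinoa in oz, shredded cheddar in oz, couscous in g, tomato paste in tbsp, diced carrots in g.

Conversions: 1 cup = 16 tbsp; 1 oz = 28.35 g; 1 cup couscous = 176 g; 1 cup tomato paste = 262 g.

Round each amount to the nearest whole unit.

quinoa: 11 oz; shredded cheddar: 6 oz; couscous: 733 g; tomato paste: 10 tbsp; diced carrots: 320 g

Scaling factor: 16/6 = 8/3.
quinoa: 4 oz × 8/3 ≈ 11 oz
shredded cheddar: 60 g × 8/3 ÷ 28.35 g/oz ≈ 6 oz
couscous: (1 cup + 9 tbsp = 1.5625 cup) × 8/3 × 176 g/cup ≈ 733 g
tomato paste: 60 g × 8/3 ÷ 262 g/cup × 16 tbsp/cup ≈ 10 tbsp
diced carrots: 120 g × 8/3 = 320 g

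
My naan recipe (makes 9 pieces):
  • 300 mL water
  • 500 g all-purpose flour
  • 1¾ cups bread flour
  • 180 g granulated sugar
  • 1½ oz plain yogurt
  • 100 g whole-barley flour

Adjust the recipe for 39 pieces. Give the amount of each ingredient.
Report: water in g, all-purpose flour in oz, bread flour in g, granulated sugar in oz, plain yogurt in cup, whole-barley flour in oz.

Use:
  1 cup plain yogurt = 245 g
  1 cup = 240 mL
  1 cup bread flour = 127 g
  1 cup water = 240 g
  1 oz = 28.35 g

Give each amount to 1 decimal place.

water: 1300.0 g; all-purpose flour: 76.4 oz; bread flour: 963.1 g; granulated sugar: 27.5 oz; plain yogurt: 0.8 cup; whole-barley flour: 15.3 oz

Scaling factor: 39/9 = 13/3.
water: 300 mL × 13/3 ÷ 240 mL/cup × 240 g/cup = 1300.0 g
all-purpose flour: 500 g × 13/3 ÷ 28.35 g/oz ≈ 76.4 oz
bread flour: 1.75 cup × 13/3 × 127 g/cup ≈ 963.1 g
granulated sugar: 180 g × 13/3 ÷ 28.35 g/oz ≈ 27.5 oz
plain yogurt: 1.5 oz × 13/3 × 28.35 g/oz ÷ 245 g/cup ≈ 0.8 cup
whole-barley flour: 100 g × 13/3 ÷ 28.35 g/oz ≈ 15.3 oz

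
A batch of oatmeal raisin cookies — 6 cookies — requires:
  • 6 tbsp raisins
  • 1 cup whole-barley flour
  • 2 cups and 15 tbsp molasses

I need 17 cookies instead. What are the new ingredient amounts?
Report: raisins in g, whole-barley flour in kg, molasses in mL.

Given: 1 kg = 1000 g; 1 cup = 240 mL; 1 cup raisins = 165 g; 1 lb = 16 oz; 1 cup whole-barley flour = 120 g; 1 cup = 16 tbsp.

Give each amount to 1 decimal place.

Scaling factor: 17/6.
raisins: 6 tbsp × 17/6 ÷ 16 tbsp/cup × 165 g/cup ≈ 175.3 g
whole-barley flour: 1 cup × 17/6 × 120 g/cup ÷ 1000 g/kg ≈ 0.3 kg
molasses: (2 cup + 15 tbsp = 2.9375 cup) × 17/6 × 240 mL/cup = 1997.5 mL

raisins: 175.3 g; whole-barley flour: 0.3 kg; molasses: 1997.5 mL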